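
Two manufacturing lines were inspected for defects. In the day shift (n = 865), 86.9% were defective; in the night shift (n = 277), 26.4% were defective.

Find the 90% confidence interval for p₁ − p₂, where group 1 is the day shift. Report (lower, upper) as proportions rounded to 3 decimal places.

(0.558, 0.652)

Each SE is √(p̂(1−p̂)/n): √(0.8690·0.1310/865) = 0.01147 and √(0.2640·0.7360/277) = 0.02649.
SE(p̂₁ − p̂₂) = √(SE₁² + SE₂²) = √(0.0001315609 + 0.0007017201) = 0.02887, since the two samples are independent.
At 90% confidence z* = 1.645; margin = 1.645 × 0.02887 = 0.04749.
The difference is 0.8690 − 0.2640 = 0.6050, so the interval is 0.6050 ± 0.04749 = (0.558, 0.652).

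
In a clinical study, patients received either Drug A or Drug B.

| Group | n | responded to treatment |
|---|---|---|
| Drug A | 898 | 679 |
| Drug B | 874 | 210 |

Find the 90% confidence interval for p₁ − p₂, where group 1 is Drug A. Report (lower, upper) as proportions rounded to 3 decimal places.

(0.482, 0.549)

Sample proportions: 679/898 = 0.7561, 210/874 = 0.2403.
Each SE is √(p̂(1−p̂)/n): √(0.7561·0.2439/898) = 0.01433 and √(0.2403·0.7597/874) = 0.01445.
SE(p̂₁ − p̂₂) = √(SE₁² + SE₂²) = √(0.0002053489 + 0.0002088025) = 0.02035, since the two samples are independent.
At 90% confidence z* = 1.645; margin = 1.645 × 0.02035 = 0.03348.
The difference is 0.7561 − 0.2403 = 0.5158, so the interval is 0.5158 ± 0.03348 = (0.482, 0.549).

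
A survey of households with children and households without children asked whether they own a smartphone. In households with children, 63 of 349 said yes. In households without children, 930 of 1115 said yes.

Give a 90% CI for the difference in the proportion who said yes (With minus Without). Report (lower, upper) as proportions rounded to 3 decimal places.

p̂₁ = 63/349 = 0.1805 and p̂₂ = 930/1115 = 0.8341.
SE₁ = √(p̂₁(1−p̂₁)/n₁) = √(0.1805·0.8195/349) = 0.02059; SE₂ = √(0.8341·0.1659/1115) = 0.01114.
Independent samples: SE of the difference = √(SE₁² + SE₂²) = √(0.0004239481 + 0.0001240996) = 0.02341.
z* for 90% confidence is 1.645, so the margin of error is 1.645 × 0.02341 = 0.03851.
Point estimate p̂₁ − p̂₂ = 0.1805 − 0.8341 = -0.6536.
-0.6536 ± 0.03851 → (-0.692, -0.615).

(-0.692, -0.615)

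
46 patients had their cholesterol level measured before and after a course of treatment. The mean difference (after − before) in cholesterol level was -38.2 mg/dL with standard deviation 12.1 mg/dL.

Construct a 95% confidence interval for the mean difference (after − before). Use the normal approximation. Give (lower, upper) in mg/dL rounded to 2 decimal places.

(-41.70, -34.70)

Paired design: SE = s_d/√n = 12.1/√46 = 1.7840.
z* = 1.960; margin of error = 1.960 × 1.7840 = 3.4966.
-38.2 ± 3.4966 → (-41.70, -34.70).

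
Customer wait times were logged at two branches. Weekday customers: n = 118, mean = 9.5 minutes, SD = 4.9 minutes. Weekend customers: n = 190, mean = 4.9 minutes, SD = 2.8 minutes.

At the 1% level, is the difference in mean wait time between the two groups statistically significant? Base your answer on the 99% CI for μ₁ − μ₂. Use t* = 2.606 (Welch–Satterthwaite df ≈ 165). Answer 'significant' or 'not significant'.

significant

SE₁ = s₁/√n₁ = 4.9/√118 = 0.4511; SE₂ = 2.8/√190 = 0.2031.
Independent samples, unequal variances: SE_diff = √(SE₁² + SE₂²) = √(0.20349121 + 0.04124961) = 0.4947.
t* = 2.606, so margin of error = 2.606 × 0.4947 = 1.2892.
Difference in means = 9.5 − 4.9 = 4.6000.
4.6000 ± 1.2892 → (3.3108, 5.8892).
The interval (3.3108, 5.8892) does not contain 0, so the difference is significant.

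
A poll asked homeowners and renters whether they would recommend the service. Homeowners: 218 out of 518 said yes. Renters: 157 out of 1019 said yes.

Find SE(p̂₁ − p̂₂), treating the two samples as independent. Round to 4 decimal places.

0.0245

p̂₁ = 218/518 = 0.4208 and p̂₂ = 157/1019 = 0.1541.
SE₁ = √(p̂₁(1−p̂₁)/n₁) = √(0.4208·0.5792/518) = 0.02169; SE₂ = √(0.1541·0.8459/1019) = 0.01131.
Independent samples: SE of the difference = √(SE₁² + SE₂²) = √(0.0004704561 + 0.0001279161) = 0.02446.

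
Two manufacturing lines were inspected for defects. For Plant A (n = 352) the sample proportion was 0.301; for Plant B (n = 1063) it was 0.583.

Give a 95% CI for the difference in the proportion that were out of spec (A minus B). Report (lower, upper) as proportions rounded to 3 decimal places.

SE₁ = √(p̂₁(1−p̂₁)/n₁) = √(0.3010·0.6990/352) = 0.02445; SE₂ = √(0.5830·0.4170/1063) = 0.01512.
Independent samples: SE of the difference = √(SE₁² + SE₂²) = √(0.0005978025 + 0.0002286144) = 0.02875.
z* for 95% confidence is 1.960, so the margin of error is 1.960 × 0.02875 = 0.05635.
Point estimate p̂₁ − p̂₂ = 0.3010 − 0.5830 = -0.2820.
-0.2820 ± 0.05635 → (-0.338, -0.226).

(-0.338, -0.226)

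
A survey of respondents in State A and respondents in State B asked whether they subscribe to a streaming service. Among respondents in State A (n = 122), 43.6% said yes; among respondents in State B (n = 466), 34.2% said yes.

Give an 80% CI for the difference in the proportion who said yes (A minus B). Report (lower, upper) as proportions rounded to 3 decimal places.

Each SE is √(p̂(1−p̂)/n): √(0.4360·0.5640/122) = 0.04490 and √(0.3420·0.6580/466) = 0.02198.
SE(p̂₁ − p̂₂) = √(SE₁² + SE₂²) = √(0.00201601 + 0.0004831204) = 0.04999, since the two samples are independent.
At 80% confidence z* = 1.282; margin = 1.282 × 0.04999 = 0.06409.
The difference is 0.4360 − 0.3420 = 0.0940, so the interval is 0.0940 ± 0.06409 = (0.030, 0.158).

(0.030, 0.158)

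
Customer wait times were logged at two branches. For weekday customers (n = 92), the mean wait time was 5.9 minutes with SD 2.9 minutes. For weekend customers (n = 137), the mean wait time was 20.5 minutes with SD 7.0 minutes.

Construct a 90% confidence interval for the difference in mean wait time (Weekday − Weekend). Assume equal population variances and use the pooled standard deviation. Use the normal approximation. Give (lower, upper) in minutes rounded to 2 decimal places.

Pooled variance s_p² = [91·2.9² + 136·7.0²] / (92+137−2) = 32.7282, so s_p = 5.7209.
SE_diff = s_p·√(1/n₁ + 1/n₂) = 5.7209·√(1/92 + 1/137) = 0.7711.
z* = 1.645; margin = 1.645 × 0.7711 = 1.2685.
Difference = 5.9 − 20.5 = -14.6000.
-14.6000 ± 1.2685 → (-15.87, -13.33).

(-15.87, -13.33)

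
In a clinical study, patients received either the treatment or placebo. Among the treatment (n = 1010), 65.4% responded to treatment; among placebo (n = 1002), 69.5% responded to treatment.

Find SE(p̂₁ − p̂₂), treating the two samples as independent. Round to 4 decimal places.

0.0209

The two standard errors are √(0.6540×0.3460/1010) = 0.01497 and √(0.6950×0.3050/1002) = 0.01454.
Because the samples are independent, SE_diff = √(0.01497² + 0.01454²) = 0.02087.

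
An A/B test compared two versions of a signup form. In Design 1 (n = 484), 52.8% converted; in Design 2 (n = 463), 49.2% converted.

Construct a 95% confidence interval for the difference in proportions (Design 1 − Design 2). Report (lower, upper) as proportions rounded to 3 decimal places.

(-0.028, 0.100)

Each SE is √(p̂(1−p̂)/n): √(0.5280·0.4720/484) = 0.02269 and √(0.4920·0.5080/463) = 0.02323.
SE(p̂₁ − p̂₂) = √(SE₁² + SE₂²) = √(0.0005148361 + 0.0005396329) = 0.03247, since the two samples are independent.
At 95% confidence z* = 1.960; margin = 1.960 × 0.03247 = 0.06364.
The difference is 0.5280 − 0.4920 = 0.0360, so the interval is 0.0360 ± 0.06364 = (-0.028, 0.100).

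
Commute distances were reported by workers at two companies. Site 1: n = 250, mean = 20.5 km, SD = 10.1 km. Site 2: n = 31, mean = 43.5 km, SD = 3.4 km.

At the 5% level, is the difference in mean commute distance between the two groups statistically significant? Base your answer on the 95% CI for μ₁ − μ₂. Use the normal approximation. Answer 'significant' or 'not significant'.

significant

Per-group SEs: s₁/√n₁ = 10.1/√250 = 0.6388, s₂/√n₂ = 3.4/√31 = 0.6107.
Unpooled SE of the difference: √(0.40806544 + 0.37295449) = 0.8838.
Margin of error = z* · SE = 1.960 × 0.8838 = 1.7322.
x̄₁ − x̄₂ = 20.5 − 43.5 = -23.0000.
CI: -23.0000 ± 1.7322 = (-24.7322, -21.2678).
The interval (-24.7322, -21.2678) does not contain 0, so the difference is significant.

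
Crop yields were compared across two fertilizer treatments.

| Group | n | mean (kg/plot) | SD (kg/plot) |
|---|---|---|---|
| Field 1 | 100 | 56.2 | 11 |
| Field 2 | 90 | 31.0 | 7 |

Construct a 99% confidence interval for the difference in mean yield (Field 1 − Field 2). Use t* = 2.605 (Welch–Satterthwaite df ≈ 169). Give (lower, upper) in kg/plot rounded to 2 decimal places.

SE₁ = s₁/√n₁ = 11/√100 = 1.1000; SE₂ = 7/√90 = 0.7379.
Independent samples, unequal variances: SE_diff = √(SE₁² + SE₂²) = √(1.21 + 0.54449641) = 1.3246.
t* = 2.605, so margin of error = 2.605 × 1.3246 = 3.4506.
Difference in means = 56.2 − 31.0 = 25.2000.
25.2000 ± 3.4506 → (21.75, 28.65).

(21.75, 28.65)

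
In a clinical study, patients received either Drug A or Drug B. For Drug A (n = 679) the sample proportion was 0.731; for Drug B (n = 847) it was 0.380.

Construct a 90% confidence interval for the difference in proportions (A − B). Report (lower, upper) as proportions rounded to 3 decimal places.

(0.312, 0.390)

The two standard errors are √(0.7310×0.2690/679) = 0.01702 and √(0.3800×0.6200/847) = 0.01668.
Because the samples are independent, SE_diff = √(0.01702² + 0.01668²) = 0.02383.
Using z* = 1.645 for 90%, ME = 1.645 × 0.02383 = 0.03920.
p̂₁ − p̂₂ = 0.3510; interval 0.3510 ± 0.03920 gives (0.312, 0.390).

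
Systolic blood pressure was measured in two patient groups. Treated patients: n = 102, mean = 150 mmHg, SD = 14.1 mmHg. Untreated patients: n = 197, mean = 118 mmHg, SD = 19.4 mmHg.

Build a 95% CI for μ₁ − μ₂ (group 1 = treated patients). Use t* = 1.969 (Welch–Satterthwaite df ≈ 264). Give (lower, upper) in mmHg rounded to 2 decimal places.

Per-group SEs: s₁/√n₁ = 14.1/√102 = 1.3961, s₂/√n₂ = 19.4/√197 = 1.3822.
Unpooled SE of the difference: √(1.94909521 + 1.91047684) = 1.9646.
Margin of error = t* · SE = 1.969 × 1.9646 = 3.8683.
x̄₁ − x̄₂ = 150 − 118 = 32.0000.
CI: 32.0000 ± 3.8683 = (28.13, 35.87).

(28.13, 35.87)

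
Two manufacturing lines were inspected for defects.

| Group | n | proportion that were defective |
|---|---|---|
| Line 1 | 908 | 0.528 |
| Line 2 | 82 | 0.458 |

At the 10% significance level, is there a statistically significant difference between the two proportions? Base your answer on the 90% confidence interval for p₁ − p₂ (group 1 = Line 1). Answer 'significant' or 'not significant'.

not significant

The two standard errors are √(0.5280×0.4720/908) = 0.01657 and √(0.4580×0.5420/82) = 0.05502.
Because the samples are independent, SE_diff = √(0.01657² + 0.05502²) = 0.05746.
Using z* = 1.645 for 90%, ME = 1.645 × 0.05746 = 0.09452.
p̂₁ − p̂₂ = 0.0700; interval 0.0700 ± 0.09452 gives (-0.02452, 0.16452).
The interval (-0.02452, 0.16452) contains 0, so the difference is not significant.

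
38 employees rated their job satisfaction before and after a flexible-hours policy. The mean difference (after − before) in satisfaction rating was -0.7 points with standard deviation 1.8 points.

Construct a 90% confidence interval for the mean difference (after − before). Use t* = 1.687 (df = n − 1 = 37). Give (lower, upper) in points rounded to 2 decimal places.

(-1.19, -0.21)

This is a matched-pairs design, so SE = s_d/√n = 1.8/√38 = 0.2920.
Margin = 1.687 × 0.2920 = 0.4926; the interval is -0.7 ± 0.4926 = (-1.19, -0.21).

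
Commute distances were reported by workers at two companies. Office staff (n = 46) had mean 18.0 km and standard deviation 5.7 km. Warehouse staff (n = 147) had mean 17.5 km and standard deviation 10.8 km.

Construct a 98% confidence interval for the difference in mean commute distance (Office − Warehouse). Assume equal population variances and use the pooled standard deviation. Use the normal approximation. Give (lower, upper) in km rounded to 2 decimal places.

Pooled variance s_p² = [45·5.7² + 146·10.8²] / (46+147−2) = 96.8141, so s_p = 9.8394.
SE_diff = s_p·√(1/n₁ + 1/n₂) = 9.8394·√(1/46 + 1/147) = 1.6623.
z* = 2.326; margin = 2.326 × 1.6623 = 3.8665.
Difference = 18.0 − 17.5 = 0.5000.
0.5000 ± 3.8665 → (-3.37, 4.37).

(-3.37, 4.37)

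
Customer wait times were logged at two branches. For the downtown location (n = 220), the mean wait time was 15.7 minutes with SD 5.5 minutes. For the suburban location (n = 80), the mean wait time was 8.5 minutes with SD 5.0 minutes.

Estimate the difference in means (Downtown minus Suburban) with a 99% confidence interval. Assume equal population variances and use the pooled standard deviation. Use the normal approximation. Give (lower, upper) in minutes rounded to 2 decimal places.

(5.39, 9.01)

Pooled variance s_p² = [219·5.5² + 79·5.0²] / (220+80−2) = 28.8582, so s_p = 5.3720.
SE_diff = s_p·√(1/n₁ + 1/n₂) = 5.3720·√(1/220 + 1/80) = 0.7014.
z* = 2.576; margin = 2.576 × 0.7014 = 1.8068.
Difference = 15.7 − 8.5 = 7.2000.
7.2000 ± 1.8068 → (5.39, 9.01).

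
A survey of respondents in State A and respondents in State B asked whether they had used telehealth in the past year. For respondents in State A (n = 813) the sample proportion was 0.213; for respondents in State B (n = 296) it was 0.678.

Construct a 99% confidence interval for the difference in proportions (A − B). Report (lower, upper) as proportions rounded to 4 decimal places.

(-0.5441, -0.3859)

Each SE is √(p̂(1−p̂)/n): √(0.2130·0.7870/813) = 0.01436 and √(0.6780·0.3220/296) = 0.02716.
SE(p̂₁ − p̂₂) = √(SE₁² + SE₂²) = √(0.0002062096 + 0.0007376656) = 0.03072, since the two samples are independent.
At 99% confidence z* = 2.576; margin = 2.576 × 0.03072 = 0.07913.
The difference is 0.2130 − 0.6780 = -0.4650, so the interval is -0.4650 ± 0.07913 = (-0.5441, -0.3859).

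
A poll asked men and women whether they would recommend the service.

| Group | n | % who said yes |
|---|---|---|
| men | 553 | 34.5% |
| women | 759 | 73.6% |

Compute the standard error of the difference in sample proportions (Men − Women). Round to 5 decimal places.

Each SE is √(p̂(1−p̂)/n): √(0.3450·0.6550/553) = 0.02021 and √(0.7360·0.2640/759) = 0.01600.
SE(p̂₁ − p̂₂) = √(SE₁² + SE₂²) = √(0.0004084441 + 0.000256) = 0.02578, since the two samples are independent.

0.02578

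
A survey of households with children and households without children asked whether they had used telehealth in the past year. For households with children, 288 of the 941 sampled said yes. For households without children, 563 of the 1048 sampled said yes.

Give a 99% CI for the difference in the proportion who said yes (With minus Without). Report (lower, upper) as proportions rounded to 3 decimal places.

(-0.287, -0.176)

First, p̂₁ = 288/941 = 0.3061; p̂₂ = 563/1048 = 0.5372.
The two standard errors are √(0.3061×0.6939/941) = 0.01502 and √(0.5372×0.4628/1048) = 0.01540.
Because the samples are independent, SE_diff = √(0.01502² + 0.01540²) = 0.02151.
Using z* = 2.576 for 99%, ME = 2.576 × 0.02151 = 0.05541.
p̂₁ − p̂₂ = -0.2311; interval -0.2311 ± 0.05541 gives (-0.287, -0.176).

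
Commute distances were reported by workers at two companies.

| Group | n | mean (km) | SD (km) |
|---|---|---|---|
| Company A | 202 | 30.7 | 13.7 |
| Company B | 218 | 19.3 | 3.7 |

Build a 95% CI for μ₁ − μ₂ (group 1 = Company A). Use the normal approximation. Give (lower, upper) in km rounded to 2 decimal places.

SE₁ = s₁/√n₁ = 13.7/√202 = 0.9639; SE₂ = 3.7/√218 = 0.2506.
Independent samples, unequal variances: SE_diff = √(SE₁² + SE₂²) = √(0.92910321 + 0.06280036) = 0.9959.
z* = 1.960, so margin of error = 1.960 × 0.9959 = 1.9520.
Difference in means = 30.7 − 19.3 = 11.4000.
11.4000 ± 1.9520 → (9.45, 13.35).

(9.45, 13.35)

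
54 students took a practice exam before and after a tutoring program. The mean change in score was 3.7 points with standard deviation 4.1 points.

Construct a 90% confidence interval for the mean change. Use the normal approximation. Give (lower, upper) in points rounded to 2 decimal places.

(2.78, 4.62)

Paired design: SE = s_d/√n = 4.1/√54 = 0.5579.
z* = 1.645; margin of error = 1.645 × 0.5579 = 0.9177.
3.7 ± 0.9177 → (2.78, 4.62).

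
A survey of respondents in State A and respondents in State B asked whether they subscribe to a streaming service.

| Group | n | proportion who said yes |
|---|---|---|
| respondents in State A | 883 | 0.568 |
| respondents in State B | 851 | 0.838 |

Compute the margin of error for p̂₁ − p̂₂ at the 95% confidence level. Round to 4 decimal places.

0.0410

SE₁ = √(p̂₁(1−p̂₁)/n₁) = √(0.5680·0.4320/883) = 0.01667; SE₂ = √(0.8380·0.1620/851) = 0.01263.
Independent samples: SE of the difference = √(SE₁² + SE₂²) = √(0.0002778889 + 0.0001595169) = 0.02091.
z* for 95% confidence is 1.960, so the margin of error is 1.960 × 0.02091 = 0.04098.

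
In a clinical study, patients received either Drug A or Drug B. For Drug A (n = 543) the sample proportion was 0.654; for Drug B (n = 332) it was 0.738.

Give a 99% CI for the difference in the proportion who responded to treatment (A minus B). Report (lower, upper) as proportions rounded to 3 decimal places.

(-0.165, -0.003)

Each SE is √(p̂(1−p̂)/n): √(0.6540·0.3460/543) = 0.02041 and √(0.7380·0.2620/332) = 0.02413.
SE(p̂₁ − p̂₂) = √(SE₁² + SE₂²) = √(0.0004165681 + 0.0005822569) = 0.03160, since the two samples are independent.
At 99% confidence z* = 2.576; margin = 2.576 × 0.03160 = 0.08140.
The difference is 0.6540 − 0.7380 = -0.0840, so the interval is -0.0840 ± 0.08140 = (-0.165, -0.003).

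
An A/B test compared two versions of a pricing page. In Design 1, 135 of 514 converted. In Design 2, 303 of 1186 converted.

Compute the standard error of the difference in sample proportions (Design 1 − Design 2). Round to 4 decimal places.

First, p̂₁ = 135/514 = 0.2626; p̂₂ = 303/1186 = 0.2555.
The two standard errors are √(0.2626×0.7374/514) = 0.01941 and √(0.2555×0.7445/1186) = 0.01266.
Because the samples are independent, SE_diff = √(0.01941² + 0.01266²) = 0.02317.

0.0232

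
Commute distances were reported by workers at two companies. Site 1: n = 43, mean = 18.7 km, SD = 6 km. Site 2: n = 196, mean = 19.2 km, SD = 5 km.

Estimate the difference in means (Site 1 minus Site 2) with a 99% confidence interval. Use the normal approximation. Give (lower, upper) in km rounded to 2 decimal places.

Per-group SEs: s₁/√n₁ = 6/√43 = 0.9150, s₂/√n₂ = 5/√196 = 0.3571.
Unpooled SE of the difference: √(0.837225 + 0.12752041) = 0.9822.
Margin of error = z* · SE = 2.576 × 0.9822 = 2.5301.
x̄₁ − x̄₂ = 18.7 − 19.2 = -0.5000.
CI: -0.5000 ± 2.5301 = (-3.03, 2.03).

(-3.03, 2.03)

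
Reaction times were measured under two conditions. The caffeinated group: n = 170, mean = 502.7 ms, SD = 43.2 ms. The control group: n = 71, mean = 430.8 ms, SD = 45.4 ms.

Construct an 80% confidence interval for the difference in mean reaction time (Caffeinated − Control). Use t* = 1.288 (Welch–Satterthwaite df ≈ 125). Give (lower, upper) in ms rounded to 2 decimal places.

Per-group SEs: s₁/√n₁ = 43.2/√170 = 3.3133, s₂/√n₂ = 45.4/√71 = 5.3880.
Unpooled SE of the difference: √(10.97795689 + 29.030544) = 6.3252.
Margin of error = t* · SE = 1.288 × 6.3252 = 8.1469.
x̄₁ − x̄₂ = 502.7 − 430.8 = 71.9000.
CI: 71.9000 ± 8.1469 = (63.75, 80.05).

(63.75, 80.05)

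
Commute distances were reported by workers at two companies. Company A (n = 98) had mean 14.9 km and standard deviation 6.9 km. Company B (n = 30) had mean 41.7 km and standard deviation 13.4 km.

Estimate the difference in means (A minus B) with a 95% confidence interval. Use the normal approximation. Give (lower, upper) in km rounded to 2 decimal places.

Per-group SEs: s₁/√n₁ = 6.9/√98 = 0.6970, s₂/√n₂ = 13.4/√30 = 2.4465.
Unpooled SE of the difference: √(0.485809 + 5.98536225) = 2.5438.
Margin of error = z* · SE = 1.960 × 2.5438 = 4.9858.
x̄₁ − x̄₂ = 14.9 − 41.7 = -26.8000.
CI: -26.8000 ± 4.9858 = (-31.79, -21.81).

(-31.79, -21.81)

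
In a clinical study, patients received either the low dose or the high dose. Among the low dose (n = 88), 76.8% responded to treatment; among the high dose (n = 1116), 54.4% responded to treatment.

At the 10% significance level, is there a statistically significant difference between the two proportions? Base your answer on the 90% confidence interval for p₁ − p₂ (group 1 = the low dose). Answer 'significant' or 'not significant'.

significant

Each SE is √(p̂(1−p̂)/n): √(0.7680·0.2320/88) = 0.04500 and √(0.5440·0.4560/1116) = 0.01491.
SE(p̂₁ − p̂₂) = √(SE₁² + SE₂²) = √(0.002025 + 0.0002223081) = 0.04741, since the two samples are independent.
At 90% confidence z* = 1.645; margin = 1.645 × 0.04741 = 0.07799.
The difference is 0.7680 − 0.5440 = 0.2240, so the interval is 0.2240 ± 0.07799 = (0.14601, 0.30199).
The interval (0.14601, 0.30199) does not contain 0, so the difference is significant.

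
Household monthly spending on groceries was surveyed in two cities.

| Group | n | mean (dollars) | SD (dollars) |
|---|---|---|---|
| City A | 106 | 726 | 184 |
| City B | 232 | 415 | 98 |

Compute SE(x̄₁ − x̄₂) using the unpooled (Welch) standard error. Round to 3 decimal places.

18.995

Standard errors of each mean: 184/√106 = 17.8717 and 98/√232 = 6.4340.
SE(x̄₁ − x̄₂) = √(17.8717² + 6.4340²) = 18.9946 for independent samples with unequal variances.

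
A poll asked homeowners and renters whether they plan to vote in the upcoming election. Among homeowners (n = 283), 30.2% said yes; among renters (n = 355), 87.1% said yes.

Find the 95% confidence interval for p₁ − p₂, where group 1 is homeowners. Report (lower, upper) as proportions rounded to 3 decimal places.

(-0.633, -0.505)

Each SE is √(p̂(1−p̂)/n): √(0.3020·0.6980/283) = 0.02729 and √(0.8710·0.1290/355) = 0.01779.
SE(p̂₁ − p̂₂) = √(SE₁² + SE₂²) = √(0.0007447441 + 0.0003164841) = 0.03258, since the two samples are independent.
At 95% confidence z* = 1.960; margin = 1.960 × 0.03258 = 0.06386.
The difference is 0.3020 − 0.8710 = -0.5690, so the interval is -0.5690 ± 0.06386 = (-0.633, -0.505).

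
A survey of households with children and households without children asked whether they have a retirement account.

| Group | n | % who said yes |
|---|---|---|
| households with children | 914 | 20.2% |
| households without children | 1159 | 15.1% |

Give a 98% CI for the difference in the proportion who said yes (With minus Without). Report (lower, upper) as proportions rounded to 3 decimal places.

SE₁ = √(p̂₁(1−p̂₁)/n₁) = √(0.2020·0.7980/914) = 0.01328; SE₂ = √(0.1510·0.8490/1159) = 0.01052.
Independent samples: SE of the difference = √(SE₁² + SE₂²) = √(0.0001763584 + 0.0001106704) = 0.01694.
z* for 98% confidence is 2.326, so the margin of error is 2.326 × 0.01694 = 0.03940.
Point estimate p̂₁ − p̂₂ = 0.2020 − 0.1510 = 0.0510.
0.0510 ± 0.03940 → (0.012, 0.090).

(0.012, 0.090)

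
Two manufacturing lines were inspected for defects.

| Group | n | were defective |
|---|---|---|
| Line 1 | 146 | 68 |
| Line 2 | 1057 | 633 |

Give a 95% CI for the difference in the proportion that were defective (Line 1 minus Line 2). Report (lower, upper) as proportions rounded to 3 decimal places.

(-0.219, -0.047)

Sample proportions: 68/146 = 0.4658, 633/1057 = 0.5989.
Each SE is √(p̂(1−p̂)/n): √(0.4658·0.5342/146) = 0.04128 and √(0.5989·0.4011/1057) = 0.01508.
SE(p̂₁ − p̂₂) = √(SE₁² + SE₂²) = √(0.0017040384 + 0.0002274064) = 0.04395, since the two samples are independent.
At 95% confidence z* = 1.960; margin = 1.960 × 0.04395 = 0.08614.
The difference is 0.4658 − 0.5989 = -0.1331, so the interval is -0.1331 ± 0.08614 = (-0.219, -0.047).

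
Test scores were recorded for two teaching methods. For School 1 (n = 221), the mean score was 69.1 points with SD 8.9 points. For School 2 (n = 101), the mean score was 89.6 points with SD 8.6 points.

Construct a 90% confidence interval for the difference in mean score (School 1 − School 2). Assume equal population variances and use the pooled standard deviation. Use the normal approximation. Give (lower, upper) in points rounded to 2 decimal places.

s_p = √[((n₁−1)s₁² + (n₂−1)s₂²)/(n₁+n₂−2)] = √[(220·8.9² + 100·8.6²)/320] = 8.8073.
SE = 8.8073·√(1/221 + 1/101) = 1.0578.
With z* = 1.645, margin = 1.645 × 1.0578 = 1.7401.
x̄₁ − x̄₂ = 69.1 − 89.6 = -20.5000; interval -20.5000 ± 1.7401 = (-22.24, -18.76).

(-22.24, -18.76)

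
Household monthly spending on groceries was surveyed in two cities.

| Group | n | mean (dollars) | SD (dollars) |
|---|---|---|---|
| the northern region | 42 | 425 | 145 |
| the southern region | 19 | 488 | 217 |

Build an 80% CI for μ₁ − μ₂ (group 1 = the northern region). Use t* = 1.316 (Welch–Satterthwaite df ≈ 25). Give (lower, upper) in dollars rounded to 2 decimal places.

(-134.83, 8.83)

Standard errors of each mean: 145/√42 = 22.3740 and 217/√19 = 49.7832.
SE(x̄₁ − x̄₂) = √(22.3740² + 49.7832²) = 54.5799 for independent samples with unequal variances.
With t* = 1.316, the margin is 1.316 × 54.5799 = 71.8271.
x̄₁ − x̄₂ = 425 − 488 = -63.0000; the interval is -63.0000 ± 71.8271 = (-134.83, 8.83).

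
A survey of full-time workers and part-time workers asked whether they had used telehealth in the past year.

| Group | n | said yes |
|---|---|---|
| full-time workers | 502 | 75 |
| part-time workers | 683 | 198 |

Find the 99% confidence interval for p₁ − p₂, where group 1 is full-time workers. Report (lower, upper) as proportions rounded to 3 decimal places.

(-0.201, -0.080)

First, p̂₁ = 75/502 = 0.1494; p̂₂ = 198/683 = 0.2899.
The two standard errors are √(0.1494×0.8506/502) = 0.01591 and √(0.2899×0.7101/683) = 0.01736.
Because the samples are independent, SE_diff = √(0.01591² + 0.01736²) = 0.02355.
Using z* = 2.576 for 99%, ME = 2.576 × 0.02355 = 0.06066.
p̂₁ − p̂₂ = -0.1405; interval -0.1405 ± 0.06066 gives (-0.201, -0.080).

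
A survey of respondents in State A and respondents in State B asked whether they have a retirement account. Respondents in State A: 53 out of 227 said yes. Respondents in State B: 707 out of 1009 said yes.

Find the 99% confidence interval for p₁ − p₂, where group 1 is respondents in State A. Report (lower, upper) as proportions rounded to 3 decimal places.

p̂₁ = 53/227 = 0.2335 and p̂₂ = 707/1009 = 0.7007.
SE₁ = √(p̂₁(1−p̂₁)/n₁) = √(0.2335·0.7665/227) = 0.02808; SE₂ = √(0.7007·0.2993/1009) = 0.01442.
Independent samples: SE of the difference = √(SE₁² + SE₂²) = √(0.0007884864 + 0.0002079364) = 0.03157.
z* for 99% confidence is 2.576, so the margin of error is 2.576 × 0.03157 = 0.08132.
Point estimate p̂₁ − p̂₂ = 0.2335 − 0.7007 = -0.4672.
-0.4672 ± 0.08132 → (-0.549, -0.386).

(-0.549, -0.386)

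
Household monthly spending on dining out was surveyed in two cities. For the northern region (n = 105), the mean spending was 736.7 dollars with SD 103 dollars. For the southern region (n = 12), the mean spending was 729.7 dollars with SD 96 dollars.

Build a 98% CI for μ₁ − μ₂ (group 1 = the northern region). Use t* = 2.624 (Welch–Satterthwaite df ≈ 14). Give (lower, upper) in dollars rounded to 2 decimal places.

Standard errors of each mean: 103/√105 = 10.0518 and 96/√12 = 27.7128.
SE(x̄₁ − x̄₂) = √(10.0518² + 27.7128²) = 29.4794 for independent samples with unequal variances.
With t* = 2.624, the margin is 2.624 × 29.4794 = 77.3539.
x̄₁ − x̄₂ = 736.7 − 729.7 = 7.0000; the interval is 7.0000 ± 77.3539 = (-70.35, 84.35).

(-70.35, 84.35)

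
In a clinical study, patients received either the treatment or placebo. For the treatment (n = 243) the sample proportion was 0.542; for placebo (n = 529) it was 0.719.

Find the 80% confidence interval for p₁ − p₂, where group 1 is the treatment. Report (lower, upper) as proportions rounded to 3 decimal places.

The two standard errors are √(0.5420×0.4580/243) = 0.03196 and √(0.7190×0.2810/529) = 0.01954.
Because the samples are independent, SE_diff = √(0.03196² + 0.01954²) = 0.03746.
Using z* = 1.282 for 80%, ME = 1.282 × 0.03746 = 0.04802.
p̂₁ − p̂₂ = -0.1770; interval -0.1770 ± 0.04802 gives (-0.225, -0.129).

(-0.225, -0.129)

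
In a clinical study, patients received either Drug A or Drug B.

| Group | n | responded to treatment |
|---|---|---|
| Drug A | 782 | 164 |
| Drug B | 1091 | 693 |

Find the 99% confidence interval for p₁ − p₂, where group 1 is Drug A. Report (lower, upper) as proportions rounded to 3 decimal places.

p̂₁ = 164/782 = 0.2097 and p̂₂ = 693/1091 = 0.6352.
SE₁ = √(p̂₁(1−p̂₁)/n₁) = √(0.2097·0.7903/782) = 0.01456; SE₂ = √(0.6352·0.3648/1091) = 0.01457.
Independent samples: SE of the difference = √(SE₁² + SE₂²) = √(0.0002119936 + 0.0002122849) = 0.02060.
z* for 99% confidence is 2.576, so the margin of error is 2.576 × 0.02060 = 0.05307.
Point estimate p̂₁ − p̂₂ = 0.2097 − 0.6352 = -0.4255.
-0.4255 ± 0.05307 → (-0.479, -0.372).

(-0.479, -0.372)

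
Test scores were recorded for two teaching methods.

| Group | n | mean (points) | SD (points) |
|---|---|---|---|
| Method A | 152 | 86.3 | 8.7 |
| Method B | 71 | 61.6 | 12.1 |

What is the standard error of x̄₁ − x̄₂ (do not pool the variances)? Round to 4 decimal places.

Per-group SEs: s₁/√n₁ = 8.7/√152 = 0.7057, s₂/√n₂ = 12.1/√71 = 1.4360.
Unpooled SE of the difference: √(0.49801249 + 2.062096) = 1.6000.

1.6000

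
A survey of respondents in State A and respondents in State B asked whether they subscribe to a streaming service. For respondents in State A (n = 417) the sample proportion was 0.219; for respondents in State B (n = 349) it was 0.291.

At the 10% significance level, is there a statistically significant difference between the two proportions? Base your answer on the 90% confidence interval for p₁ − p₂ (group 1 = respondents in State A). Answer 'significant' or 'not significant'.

SE₁ = √(p̂₁(1−p̂₁)/n₁) = √(0.2190·0.7810/417) = 0.02025; SE₂ = √(0.2910·0.7090/349) = 0.02431.
Independent samples: SE of the difference = √(SE₁² + SE₂²) = √(0.0004100625 + 0.0005909761) = 0.03164.
z* for 90% confidence is 1.645, so the margin of error is 1.645 × 0.03164 = 0.05205.
Point estimate p̂₁ − p̂₂ = 0.2190 − 0.2910 = -0.0720.
-0.0720 ± 0.05205 → (-0.12405, -0.01995).
The interval (-0.12405, -0.01995) does not contain 0, so the difference is significant.

significant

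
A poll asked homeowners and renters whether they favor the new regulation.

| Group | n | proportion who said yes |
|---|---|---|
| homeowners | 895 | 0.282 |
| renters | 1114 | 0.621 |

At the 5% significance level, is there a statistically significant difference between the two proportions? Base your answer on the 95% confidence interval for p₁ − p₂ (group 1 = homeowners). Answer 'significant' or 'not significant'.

Each SE is √(p̂(1−p̂)/n): √(0.2820·0.7180/895) = 0.01504 and √(0.6210·0.3790/1114) = 0.01454.
SE(p̂₁ − p̂₂) = √(SE₁² + SE₂²) = √(0.0002262016 + 0.0002114116) = 0.02092, since the two samples are independent.
At 95% confidence z* = 1.960; margin = 1.960 × 0.02092 = 0.04100.
The difference is 0.2820 − 0.6210 = -0.3390, so the interval is -0.3390 ± 0.04100 = (-0.38000, -0.29800).
The interval (-0.38000, -0.29800) does not contain 0, so the difference is significant.

significant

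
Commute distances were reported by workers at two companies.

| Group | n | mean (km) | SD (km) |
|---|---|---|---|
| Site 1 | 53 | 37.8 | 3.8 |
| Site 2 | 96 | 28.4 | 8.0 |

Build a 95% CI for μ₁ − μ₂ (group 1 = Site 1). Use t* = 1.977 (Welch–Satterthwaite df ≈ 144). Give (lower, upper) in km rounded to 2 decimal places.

Per-group SEs: s₁/√n₁ = 3.8/√53 = 0.5220, s₂/√n₂ = 8.0/√96 = 0.8165.
Unpooled SE of the difference: √(0.272484 + 0.66667225) = 0.9691.
Margin of error = t* · SE = 1.977 × 0.9691 = 1.9159.
x̄₁ − x̄₂ = 37.8 − 28.4 = 9.4000.
CI: 9.4000 ± 1.9159 = (7.48, 11.32).

(7.48, 11.32)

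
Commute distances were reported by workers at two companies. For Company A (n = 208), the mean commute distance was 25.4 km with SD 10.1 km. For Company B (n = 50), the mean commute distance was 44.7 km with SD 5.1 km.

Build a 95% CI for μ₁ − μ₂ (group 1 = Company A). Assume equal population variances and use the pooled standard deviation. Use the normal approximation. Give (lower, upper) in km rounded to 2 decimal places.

(-22.19, -16.41)

s_p = √[((n₁−1)s₁² + (n₂−1)s₂²)/(n₁+n₂−2)] = √[(207·10.1² + 49·5.1²)/256] = 9.3522.
SE = 9.3522·√(1/208 + 1/50) = 1.4730.
With z* = 1.960, margin = 1.960 × 1.4730 = 2.8871.
x̄₁ − x̄₂ = 25.4 − 44.7 = -19.3000; interval -19.3000 ± 2.8871 = (-22.19, -16.41).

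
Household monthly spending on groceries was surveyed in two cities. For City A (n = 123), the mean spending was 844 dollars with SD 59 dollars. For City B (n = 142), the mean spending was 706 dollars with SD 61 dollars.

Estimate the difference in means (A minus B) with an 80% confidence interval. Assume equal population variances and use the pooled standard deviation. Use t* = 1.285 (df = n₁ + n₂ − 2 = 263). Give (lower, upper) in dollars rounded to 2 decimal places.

(128.49, 147.51)

Pooled variance s_p² = [122·59² + 141·61²] / (123+142−2) = 3609.6692, so s_p = 60.0805.
SE_diff = s_p·√(1/n₁ + 1/n₂) = 60.0805·√(1/123 + 1/142) = 7.4005.
t* = 1.285; margin = 1.285 × 7.4005 = 9.5096.
Difference = 844 − 706 = 138.0000.
138.0000 ± 9.5096 → (128.49, 147.51).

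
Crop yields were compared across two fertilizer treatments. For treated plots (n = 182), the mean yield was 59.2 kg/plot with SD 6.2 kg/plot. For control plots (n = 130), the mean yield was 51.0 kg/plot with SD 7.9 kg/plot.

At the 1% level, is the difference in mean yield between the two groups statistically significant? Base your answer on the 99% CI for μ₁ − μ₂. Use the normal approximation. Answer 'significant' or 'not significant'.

Per-group SEs: s₁/√n₁ = 6.2/√182 = 0.4596, s₂/√n₂ = 7.9/√130 = 0.6929.
Unpooled SE of the difference: √(0.21123216 + 0.48011041) = 0.8315.
Margin of error = z* · SE = 2.576 × 0.8315 = 2.1419.
x̄₁ − x̄₂ = 59.2 − 51.0 = 8.2000.
CI: 8.2000 ± 2.1419 = (6.0581, 10.3419).
The interval (6.0581, 10.3419) does not contain 0, so the difference is significant.

significant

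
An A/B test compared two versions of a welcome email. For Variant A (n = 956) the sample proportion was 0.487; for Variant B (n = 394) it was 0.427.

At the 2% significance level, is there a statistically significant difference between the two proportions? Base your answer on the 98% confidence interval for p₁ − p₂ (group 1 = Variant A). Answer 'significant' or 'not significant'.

not significant

SE₁ = √(p̂₁(1−p̂₁)/n₁) = √(0.4870·0.5130/956) = 0.01617; SE₂ = √(0.4270·0.5730/394) = 0.02492.
Independent samples: SE of the difference = √(SE₁² + SE₂²) = √(0.0002614689 + 0.0006210064) = 0.02971.
z* for 98% confidence is 2.326, so the margin of error is 2.326 × 0.02971 = 0.06911.
Point estimate p̂₁ − p̂₂ = 0.4870 − 0.4270 = 0.0600.
0.0600 ± 0.06911 → (-0.00911, 0.12911).
The interval (-0.00911, 0.12911) contains 0, so the difference is not significant.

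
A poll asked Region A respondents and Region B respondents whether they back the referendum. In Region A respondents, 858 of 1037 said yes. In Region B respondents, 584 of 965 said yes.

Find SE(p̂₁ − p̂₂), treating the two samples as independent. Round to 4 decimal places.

0.0196

First, p̂₁ = 858/1037 = 0.8274; p̂₂ = 584/965 = 0.6052.
The two standard errors are √(0.8274×0.1726/1037) = 0.01174 and √(0.6052×0.3948/965) = 0.01574.
Because the samples are independent, SE_diff = √(0.01174² + 0.01574²) = 0.01964.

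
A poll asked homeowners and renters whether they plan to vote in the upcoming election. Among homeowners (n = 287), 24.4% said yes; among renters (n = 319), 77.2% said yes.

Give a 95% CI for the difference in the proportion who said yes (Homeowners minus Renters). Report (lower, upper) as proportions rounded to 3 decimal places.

(-0.596, -0.460)

SE₁ = √(p̂₁(1−p̂₁)/n₁) = √(0.2440·0.7560/287) = 0.02535; SE₂ = √(0.7720·0.2280/319) = 0.02349.
Independent samples: SE of the difference = √(SE₁² + SE₂²) = √(0.0006426225 + 0.0005517801) = 0.03456.
z* for 95% confidence is 1.960, so the margin of error is 1.960 × 0.03456 = 0.06774.
Point estimate p̂₁ − p̂₂ = 0.2440 − 0.7720 = -0.5280.
-0.5280 ± 0.06774 → (-0.596, -0.460).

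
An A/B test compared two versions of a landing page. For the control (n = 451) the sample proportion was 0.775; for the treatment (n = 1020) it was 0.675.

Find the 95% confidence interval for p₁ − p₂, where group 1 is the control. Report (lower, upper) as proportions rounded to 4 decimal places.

(0.0519, 0.1481)

SE₁ = √(p̂₁(1−p̂₁)/n₁) = √(0.7750·0.2250/451) = 0.01966; SE₂ = √(0.6750·0.3250/1020) = 0.01467.
Independent samples: SE of the difference = √(SE₁² + SE₂²) = √(0.0003865156 + 0.0002152089) = 0.02453.
z* for 95% confidence is 1.960, so the margin of error is 1.960 × 0.02453 = 0.04808.
Point estimate p̂₁ − p̂₂ = 0.7750 − 0.6750 = 0.1000.
0.1000 ± 0.04808 → (0.0519, 0.1481).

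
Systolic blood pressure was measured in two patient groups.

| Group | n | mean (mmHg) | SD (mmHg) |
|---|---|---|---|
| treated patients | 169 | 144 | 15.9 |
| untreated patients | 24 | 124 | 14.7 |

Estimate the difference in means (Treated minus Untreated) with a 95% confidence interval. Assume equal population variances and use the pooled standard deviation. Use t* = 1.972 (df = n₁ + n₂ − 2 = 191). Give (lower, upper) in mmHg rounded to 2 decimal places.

s_p = √[((n₁−1)s₁² + (n₂−1)s₂²)/(n₁+n₂−2)] = √[(168·15.9² + 23·14.7²)/191] = 15.7603.
SE = 15.7603·√(1/169 + 1/24) = 3.4379.
With t* = 1.972, margin = 1.972 × 3.4379 = 6.7795.
x̄₁ − x̄₂ = 144 − 124 = 20.0000; interval 20.0000 ± 6.7795 = (13.22, 26.78).

(13.22, 26.78)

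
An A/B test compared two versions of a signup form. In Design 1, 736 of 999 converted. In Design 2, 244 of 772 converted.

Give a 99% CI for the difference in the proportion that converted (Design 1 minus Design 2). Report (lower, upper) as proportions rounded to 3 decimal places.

(0.365, 0.477)

Sample proportions: 736/999 = 0.7367, 244/772 = 0.3161.
Each SE is √(p̂(1−p̂)/n): √(0.7367·0.2633/999) = 0.01393 and √(0.3161·0.6839/772) = 0.01673.
SE(p̂₁ − p̂₂) = √(SE₁² + SE₂²) = √(0.0001940449 + 0.0002798929) = 0.02177, since the two samples are independent.
At 99% confidence z* = 2.576; margin = 2.576 × 0.02177 = 0.05608.
The difference is 0.7367 − 0.3161 = 0.4206, so the interval is 0.4206 ± 0.05608 = (0.365, 0.477).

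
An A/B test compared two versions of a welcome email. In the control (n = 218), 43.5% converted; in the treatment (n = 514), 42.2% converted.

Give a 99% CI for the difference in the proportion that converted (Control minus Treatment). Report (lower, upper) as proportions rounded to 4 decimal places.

(-0.0901, 0.1161)

Each SE is √(p̂(1−p̂)/n): √(0.4350·0.5650/218) = 0.03358 and √(0.4220·0.5780/514) = 0.02178.
SE(p̂₁ − p̂₂) = √(SE₁² + SE₂²) = √(0.0011276164 + 0.0004743684) = 0.04002, since the two samples are independent.
At 99% confidence z* = 2.576; margin = 2.576 × 0.04002 = 0.10309.
The difference is 0.4350 − 0.4220 = 0.0130, so the interval is 0.0130 ± 0.10309 = (-0.0901, 0.1161).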